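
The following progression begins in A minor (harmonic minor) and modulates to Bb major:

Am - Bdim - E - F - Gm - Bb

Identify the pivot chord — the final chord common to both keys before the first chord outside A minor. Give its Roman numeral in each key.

Chords diatonic to A minor: Am, Bdim, Caug, Dm, E, F, G#dim.
Reading the progression, the first chord not in that set is Gm, so the modulation leaves A minor there.
The chord immediately before Gm is F, which is diatonic to both keys: VI in A minor and V in Bb major.

F — VI in A minor, V in Bb major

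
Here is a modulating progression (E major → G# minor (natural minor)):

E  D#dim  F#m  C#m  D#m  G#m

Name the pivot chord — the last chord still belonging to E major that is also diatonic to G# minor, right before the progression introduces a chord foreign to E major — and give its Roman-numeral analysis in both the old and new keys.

Chords diatonic to E major: E, F#m, G#m, A, B, C#m, D#dim.
Reading the progression, the first chord not in that set is D#m, so the modulation leaves E major there.
The chord immediately before D#m is C#m, which is diatonic to both keys: vi in E major and iv in G# minor.

C#m — vi in E major, iv in G# minor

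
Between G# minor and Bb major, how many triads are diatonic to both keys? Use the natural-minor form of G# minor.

Diatonic triads of G# minor (natural minor): G#m (i), A#dim (ii°), B (III), C#m (iv), D#m (v), E (VI), F# (VII).
Diatonic triads of Bb major: Bb (I), Cm (ii), Dm (iii), Eb (IV), F (V), Gm (vi), Adim (vii°).
No triad has the same root and quality in both keys.

0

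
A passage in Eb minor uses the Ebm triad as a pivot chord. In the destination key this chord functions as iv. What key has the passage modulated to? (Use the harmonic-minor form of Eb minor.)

The numeral iv denotes a minor triad on scale degree 4. With Eb on degree 4, the tonic of the new key is Bb.
Degree 4 carries a minor triad in minor keys, so the destination is Bb minor.
Check: the diatonic triads of Bb minor (natural minor) are Bbm (i), Cdim (ii°), Db (III), Ebm (iv), Fm (v), Gb (VI), Ab (VII) — Ebm is indeed iv.

Bb minor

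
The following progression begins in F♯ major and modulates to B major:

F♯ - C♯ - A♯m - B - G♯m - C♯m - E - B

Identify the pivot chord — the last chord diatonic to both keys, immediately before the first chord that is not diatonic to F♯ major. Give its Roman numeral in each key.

G♯m — ii in F♯ major, vi in B major

Chords diatonic to F♯ major: F♯, G♯m, A♯m, B, C♯, D♯m, E♯dim.
Reading the progression, the first chord not in that set is C♯m, so the modulation leaves F♯ major there.
The chord immediately before C♯m is G♯m, which is diatonic to both keys: ii in F♯ major and vi in B major.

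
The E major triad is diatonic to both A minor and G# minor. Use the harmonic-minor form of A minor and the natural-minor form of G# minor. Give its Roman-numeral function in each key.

The scale of A minor (harmonic minor) is A B C D E F G#; E is degree 5, and the triad built there (E-G#-B) is major, so it is V.
The scale of G# minor (natural minor) is G# A# B C# D# E F#; E is degree 6, and the triad built there (E-G#-B) is major, so it is VI.

V in A minor; VI in G# minor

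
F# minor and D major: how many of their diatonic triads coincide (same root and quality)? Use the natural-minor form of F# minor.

Diatonic triads of F# minor (natural minor): F#m (i), G#dim (ii°), A (III), Bm (iv), C#m (v), D (VI), E (VII).
Diatonic triads of D major: D (I), Em (ii), F#m (iii), G (IV), A (V), Bm (vi), C#dim (vii°).
Matching root and quality in both lists: F#m, A, Bm, D.
That gives 4 common triads.

4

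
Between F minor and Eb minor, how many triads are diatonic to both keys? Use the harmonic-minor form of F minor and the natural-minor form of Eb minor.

Diatonic triads of F minor (harmonic minor): Fm (i), Gdim (ii°), Abaug (III+), Bbm (iv), C (V), Db (VI), Edim (vii°).
Diatonic triads of Eb minor (natural minor): Ebm (i), Fdim (ii°), Gb (III), Abm (iv), Bbm (v), Cb (VI), Db (VII).
Matching root and quality in both lists: Bbm, Db.
That gives 2 common triads.

2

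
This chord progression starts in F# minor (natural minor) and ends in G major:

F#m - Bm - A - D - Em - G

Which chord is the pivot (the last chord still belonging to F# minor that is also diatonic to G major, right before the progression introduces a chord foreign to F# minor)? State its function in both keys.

D — VI in F# minor, V in G major

Chords diatonic to F# minor: F#m, G#dim, A, Bm, C#m, D, E.
Reading the progression, the first chord not in that set is Em, so the modulation leaves F# minor there.
The chord immediately before Em is D, which is diatonic to both keys: VI in F# minor and V in G major.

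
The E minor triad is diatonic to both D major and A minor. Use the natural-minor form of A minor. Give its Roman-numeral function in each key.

ii in D major; v in A minor

The scale of D major is D E F# G A B C#; E is degree 2, and the triad built there (E-G-B) is minor, so it is ii.
The scale of A minor (natural minor) is A B C D E F G; E is degree 5, and the triad built there (E-G-B) is minor, so it is v.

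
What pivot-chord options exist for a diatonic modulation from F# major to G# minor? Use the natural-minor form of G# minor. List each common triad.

Triads in F# major: F# major (I), G# minor (ii), A# minor (iii), B major (IV), C# major (V), D# minor (vi), E# diminished (vii°).
Triads in G# minor (natural minor): G# minor (i), A# diminished (ii°), B major (III), C# minor (iv), D# minor (v), E major (VI), F# major (VII).
Shared triads with their functions: F# major (I in F# major, VII in G# minor); G# minor (ii in F# major, i in G# minor); B major (IV in F# major, III in G# minor); D# minor (vi in F# major, v in G# minor).

F#, G#m, B, D#m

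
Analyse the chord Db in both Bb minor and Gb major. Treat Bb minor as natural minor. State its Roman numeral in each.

The scale of Bb minor (natural minor) is Bb C Db Eb F Gb Ab; Db is degree 3, and the triad built there (Db-F-Ab) is major, so it is III.
The scale of Gb major is Gb Ab Bb Cb Db Eb F; Db is degree 5, and the triad built there (Db-F-Ab) is major, so it is V.

III in Bb minor; V in Gb major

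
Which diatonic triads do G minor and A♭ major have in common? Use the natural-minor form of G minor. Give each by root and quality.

Triads in G minor (natural minor): G minor (i), A diminished (ii°), B♭ major (III), C minor (iv), D minor (v), E♭ major (VI), F major (VII).
Triads in A♭ major: A♭ major (I), B♭ minor (ii), C minor (iii), D♭ major (IV), E♭ major (V), F minor (vi), G diminished (vii°).
Shared triads with their functions: C minor (iv in G minor, iii in A♭ major); E♭ major (VI in G minor, V in A♭ major).

Cm, E♭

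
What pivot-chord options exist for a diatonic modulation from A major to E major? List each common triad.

A, C#m, E, F#m

Triads in A major: A (I), Bm (ii), C#m (iii), D (IV), E (V), F#m (vi), G#dim (vii°).
Triads in E major: E (I), F#m (ii), G#m (iii), A (IV), B (V), C#m (vi), D#dim (vii°).
Shared triads with their functions: A (I in A major, IV in E major); C#m (iii in A major, vi in E major); E (V in A major, I in E major); F#m (vi in A major, ii in E major).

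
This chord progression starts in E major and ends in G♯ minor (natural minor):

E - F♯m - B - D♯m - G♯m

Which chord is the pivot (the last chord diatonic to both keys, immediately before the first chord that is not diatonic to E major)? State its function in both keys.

B — V in E major, III in G♯ minor

Chords diatonic to E major: E, F♯m, G♯m, A, B, C♯m, D♯dim.
Reading the progression, the first chord not in that set is D♯m, so the modulation leaves E major there.
The chord immediately before D♯m is B, which is diatonic to both keys: V in E major and III in G♯ minor.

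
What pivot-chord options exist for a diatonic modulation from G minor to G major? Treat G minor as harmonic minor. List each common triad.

Triads in G minor (harmonic minor): Gm (i), Adim (ii°), B♭aug (III+), Cm (iv), D (V), E♭ (VI), F♯dim (vii°).
Triads in G major: G (I), Am (ii), Bm (iii), C (IV), D (V), Em (vi), F♯dim (vii°).
Shared triads with their functions: D (V in G minor, V in G major); F♯dim (vii° in G minor, vii° in G major).

D, F♯dim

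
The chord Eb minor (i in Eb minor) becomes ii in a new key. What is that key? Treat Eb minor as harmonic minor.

Db major

The numeral ii denotes a minor triad on scale degree 2. With Eb on degree 2, the tonic of the new key is Db.
Degree 2 carries a minor triad in major keys, so the destination is Db major.
Check: the diatonic triads of Db major are Db (I), Ebm (ii), Fm (iii), Gb (IV), Ab (V), Bbm (vi), Cdim (vii°) — Eb minor is indeed ii.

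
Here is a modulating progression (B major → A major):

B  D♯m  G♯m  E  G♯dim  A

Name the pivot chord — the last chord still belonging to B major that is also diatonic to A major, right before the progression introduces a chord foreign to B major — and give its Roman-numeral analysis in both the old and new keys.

Chords diatonic to B major: B, C♯m, D♯m, E, F♯, G♯m, A♯dim.
Reading the progression, the first chord not in that set is G♯dim, so the modulation leaves B major there.
The chord immediately before G♯dim is E, which is diatonic to both keys: IV in B major and V in A major.

E — IV in B major, V in A major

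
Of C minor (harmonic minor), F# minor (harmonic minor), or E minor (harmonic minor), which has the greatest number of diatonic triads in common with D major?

Triads of D major: D (I), Em (ii), F#m (iii), G (IV), A (V), Bm (vi), C#dim (vii°).
C minor (harmonic minor) shares 1: G.
F# minor (harmonic minor) shares 3: D, F#m, Bm.
E minor (harmonic minor) shares 1: Em.
The most common triads (3) are shared with F# minor.

F# minor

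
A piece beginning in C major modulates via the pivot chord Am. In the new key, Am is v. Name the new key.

The numeral v denotes a minor triad on scale degree 5. With A on degree 5, the tonic of the new key is D.
Degree 5 carries a minor triad in natural-minor keys, so the destination is D minor.
Check: the diatonic triads of D minor (natural minor) are Dm (i), Edim (ii°), F (III), Gm (iv), Am (v), Bb (VI), C (VII) — Am is indeed v.

D minor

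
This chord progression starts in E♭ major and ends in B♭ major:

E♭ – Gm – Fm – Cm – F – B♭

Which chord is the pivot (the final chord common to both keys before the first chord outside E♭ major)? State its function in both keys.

Chords diatonic to E♭ major: E♭, Fm, Gm, A♭, B♭, Cm, Ddim.
Reading the progression, the first chord not in that set is F, so the modulation leaves E♭ major there.
The chord immediately before F is Cm, which is diatonic to both keys: vi in E♭ major and ii in B♭ major.

Cm — vi in E♭ major, ii in B♭ major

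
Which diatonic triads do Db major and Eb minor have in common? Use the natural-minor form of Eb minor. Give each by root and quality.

Db, Ebm, Gb, Bbm

Triads in Db major: Db (I), Ebm (ii), Fm (iii), Gb (IV), Ab (V), Bbm (vi), Cdim (vii°).
Triads in Eb minor (natural minor): Ebm (i), Fdim (ii°), Gb (III), Abm (iv), Bbm (v), Cb (VI), Db (VII).
Shared triads with their functions: Db (I in Db major, VII in Eb minor); Ebm (ii in Db major, i in Eb minor); Gb (IV in Db major, III in Eb minor); Bbm (vi in Db major, v in Eb minor).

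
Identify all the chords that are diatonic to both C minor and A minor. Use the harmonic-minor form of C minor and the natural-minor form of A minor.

G, Bdim

Triads in C minor (harmonic minor): C minor (i), D diminished (ii°), E♭ augmented (III+), F minor (iv), G major (V), A♭ major (VI), B diminished (vii°).
Triads in A minor (natural minor): A minor (i), B diminished (ii°), C major (III), D minor (iv), E minor (v), F major (VI), G major (VII).
Shared triads with their functions: G major (V in C minor, VII in A minor); B diminished (vii° in C minor, ii° in A minor).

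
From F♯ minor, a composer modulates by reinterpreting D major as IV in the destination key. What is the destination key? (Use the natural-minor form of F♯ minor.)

A major

The numeral IV denotes a major triad on scale degree 4. With D on degree 4, the tonic of the new key is A.
Degree 4 carries a major triad in major keys, so the destination is A major.
Check: the diatonic triads of A major are A (I), Bm (ii), C♯m (iii), D (IV), E (V), F♯m (vi), G♯dim (vii°) — D major is indeed IV.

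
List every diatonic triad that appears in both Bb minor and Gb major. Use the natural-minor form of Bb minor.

Bbm, Db, Ebm, Gb

Triads in Bb minor (natural minor): Bbm (i), Cdim (ii°), Db (III), Ebm (iv), Fm (v), Gb (VI), Ab (VII).
Triads in Gb major: Gb (I), Abm (ii), Bbm (iii), Cb (IV), Db (V), Ebm (vi), Fdim (vii°).
Shared triads with their functions: Bbm (i in Bb minor, iii in Gb major); Db (III in Bb minor, V in Gb major); Ebm (iv in Bb minor, vi in Gb major); Gb (VI in Bb minor, I in Gb major).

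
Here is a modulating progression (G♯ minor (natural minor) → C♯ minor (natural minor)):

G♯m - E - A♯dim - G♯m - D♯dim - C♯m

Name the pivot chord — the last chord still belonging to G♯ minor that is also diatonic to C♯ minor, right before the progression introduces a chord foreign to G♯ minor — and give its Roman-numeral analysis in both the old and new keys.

Chords diatonic to G♯ minor: G♯m, A♯dim, B, C♯m, D♯m, E, F♯.
Reading the progression, the first chord not in that set is D♯dim, so the modulation leaves G♯ minor there.
The chord immediately before D♯dim is G♯m, which is diatonic to both keys: i in G♯ minor and v in C♯ minor.

G♯m — i in G♯ minor, v in C♯ minor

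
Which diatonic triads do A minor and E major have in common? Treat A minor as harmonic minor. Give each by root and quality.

E

Triads in A minor (harmonic minor): Am (i), Bdim (ii°), Caug (III+), Dm (iv), E (V), F (VI), G♯dim (vii°).
Triads in E major: E (I), F♯m (ii), G♯m (iii), A (IV), B (V), C♯m (vi), D♯dim (vii°).
Shared triads with their functions: E (V in A minor, I in E major).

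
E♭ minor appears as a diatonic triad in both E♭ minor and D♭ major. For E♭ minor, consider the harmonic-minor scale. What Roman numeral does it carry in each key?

The scale of E♭ minor (harmonic minor) is E♭ F G♭ A♭ B♭ C♭ D; E♭ is degree 1, and the triad built there (E♭-G♭-B♭) is minor, so it is i.
The scale of D♭ major is D♭ E♭ F G♭ A♭ B♭ C; E♭ is degree 2, and the triad built there (E♭-G♭-B♭) is minor, so it is ii.

i in E♭ minor; ii in D♭ major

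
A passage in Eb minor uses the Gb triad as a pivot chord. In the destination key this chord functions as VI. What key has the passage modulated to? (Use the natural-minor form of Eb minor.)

Bb minor

The numeral VI denotes a major triad on scale degree 6. With Gb on degree 6, the tonic of the new key is Bb.
Degree 6 carries a major triad in minor keys, so the destination is Bb minor.
Check: the diatonic triads of Bb minor (natural minor) are Bbm (i), Cdim (ii°), Db (III), Ebm (iv), Fm (v), Gb (VI), Ab (VII) — Gb is indeed VI.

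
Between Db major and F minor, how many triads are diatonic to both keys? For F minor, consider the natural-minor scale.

Diatonic triads of Db major: Db major (I), Eb minor (ii), F minor (iii), Gb major (IV), Ab major (V), Bb minor (vi), C diminished (vii°).
Diatonic triads of F minor (natural minor): F minor (i), G diminished (ii°), Ab major (III), Bb minor (iv), C minor (v), Db major (VI), Eb major (VII).
Matching root and quality in both lists: Db major, F minor, Ab major, Bb minor.
That gives 4 common triads.

4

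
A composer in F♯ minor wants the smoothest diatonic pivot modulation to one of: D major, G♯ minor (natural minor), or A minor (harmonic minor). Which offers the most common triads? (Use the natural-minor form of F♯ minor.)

Triads of F♯ minor (natural minor): F♯m (i), G♯dim (ii°), A (III), Bm (iv), C♯m (v), D (VI), E (VII).
D major shares 4: F♯m, A, Bm, D.
G♯ minor (natural minor) shares 2: C♯m, E.
A minor (harmonic minor) shares 2: G♯dim, E.
The most common triads (4) are shared with D major.

D major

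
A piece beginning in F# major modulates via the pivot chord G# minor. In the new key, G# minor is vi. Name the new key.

B major

The numeral vi denotes a minor triad on scale degree 6. With G# on degree 6, the tonic of the new key is B.
Degree 6 carries a minor triad in major keys, so the destination is B major.
Check: the diatonic triads of B major are B (I), C#m (ii), D#m (iii), E (IV), F# (V), G#m (vi), A#dim (vii°) — G# minor is indeed vi.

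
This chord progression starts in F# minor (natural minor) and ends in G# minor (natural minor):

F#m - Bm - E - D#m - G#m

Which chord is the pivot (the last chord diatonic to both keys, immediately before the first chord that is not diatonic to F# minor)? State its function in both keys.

E — VII in F# minor, VI in G# minor

Chords diatonic to F# minor: F#m, G#dim, A, Bm, C#m, D, E.
Reading the progression, the first chord not in that set is D#m, so the modulation leaves F# minor there.
The chord immediately before D#m is E, which is diatonic to both keys: VII in F# minor and VI in G# minor.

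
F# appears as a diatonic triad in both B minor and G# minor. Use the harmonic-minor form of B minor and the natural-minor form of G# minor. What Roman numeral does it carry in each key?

The scale of B minor (harmonic minor) is B C# D E F# G A#; F# is degree 5, and the triad built there (F#-A#-C#) is major, so it is V.
The scale of G# minor (natural minor) is G# A# B C# D# E F#; F# is degree 7, and the triad built there (F#-A#-C#) is major, so it is VII.

V in B minor; VII in G# minor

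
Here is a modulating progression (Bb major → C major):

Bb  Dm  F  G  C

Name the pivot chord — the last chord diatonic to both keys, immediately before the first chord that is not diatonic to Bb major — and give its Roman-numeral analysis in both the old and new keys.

Chords diatonic to Bb major: Bb, Cm, Dm, Eb, F, Gm, Adim.
Reading the progression, the first chord not in that set is G, so the modulation leaves Bb major there.
The chord immediately before G is F, which is diatonic to both keys: V in Bb major and IV in C major.

F — V in Bb major, IV in C major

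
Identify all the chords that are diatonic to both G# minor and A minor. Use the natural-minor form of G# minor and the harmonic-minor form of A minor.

E

Triads in G# minor (natural minor): G# minor (i), A# diminished (ii°), B major (III), C# minor (iv), D# minor (v), E major (VI), F# major (VII).
Triads in A minor (harmonic minor): A minor (i), B diminished (ii°), C augmented (III+), D minor (iv), E major (V), F major (VI), G# diminished (vii°).
Shared triads with their functions: E major (VI in G# minor, V in A minor).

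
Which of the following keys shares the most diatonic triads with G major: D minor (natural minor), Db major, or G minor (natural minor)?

Triads of G major: G major (I), A minor (ii), B minor (iii), C major (IV), D major (V), E minor (vi), F# diminished (vii°).
D minor (natural minor) shares 2: Am, C.
Db major shares 0: none.
G minor (natural minor) shares 0: none.
The most common triads (2) are shared with D minor.

D minor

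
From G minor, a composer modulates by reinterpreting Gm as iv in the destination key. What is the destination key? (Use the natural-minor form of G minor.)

D minor

The numeral iv denotes a minor triad on scale degree 4. With G on degree 4, the tonic of the new key is D.
Degree 4 carries a minor triad in minor keys, so the destination is D minor.
Check: the diatonic triads of D minor (natural minor) are Dm (i), Edim (ii°), F (III), Gm (iv), Am (v), Bb (VI), C (VII) — Gm is indeed iv.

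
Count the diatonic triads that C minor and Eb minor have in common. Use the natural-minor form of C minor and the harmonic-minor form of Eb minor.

Diatonic triads of C minor (natural minor): Cm (i), Ddim (ii°), Eb (III), Fm (iv), Gm (v), Ab (VI), Bb (VII).
Diatonic triads of Eb minor (harmonic minor): Ebm (i), Fdim (ii°), Gbaug (III+), Abm (iv), Bb (V), Cb (VI), Ddim (vii°).
Matching root and quality in both lists: Ddim, Bb.
That gives 2 common triads.

2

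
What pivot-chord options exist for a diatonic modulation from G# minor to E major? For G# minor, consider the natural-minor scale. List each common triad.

G#m, B, C#m, E

Triads in G# minor (natural minor): G#m (i), A#dim (ii°), B (III), C#m (iv), D#m (v), E (VI), F# (VII).
Triads in E major: E (I), F#m (ii), G#m (iii), A (IV), B (V), C#m (vi), D#dim (vii°).
Shared triads with their functions: G#m (i in G# minor, iii in E major); B (III in G# minor, V in E major); C#m (iv in G# minor, vi in E major); E (VI in G# minor, I in E major).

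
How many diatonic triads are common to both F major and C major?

4

Diatonic triads of F major: F (I), Gm (ii), Am (iii), Bb (IV), C (V), Dm (vi), Edim (vii°).
Diatonic triads of C major: C (I), Dm (ii), Em (iii), F (IV), G (V), Am (vi), Bdim (vii°).
Matching root and quality in both lists: F, Am, C, Dm.
That gives 4 common triads.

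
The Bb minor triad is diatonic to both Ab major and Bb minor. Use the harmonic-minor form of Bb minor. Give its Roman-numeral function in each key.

ii in Ab major; i in Bb minor

The scale of Ab major is Ab Bb C Db Eb F G; Bb is degree 2, and the triad built there (Bb-Db-F) is minor, so it is ii.
The scale of Bb minor (harmonic minor) is Bb C Db Eb F Gb A; Bb is degree 1, and the triad built there (Bb-Db-F) is minor, so it is i.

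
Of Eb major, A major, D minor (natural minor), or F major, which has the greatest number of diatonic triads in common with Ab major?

Triads of Ab major: Ab major (I), Bb minor (ii), C minor (iii), Db major (IV), Eb major (V), F minor (vi), G diminished (vii°).
Eb major shares 4: Ab, Cm, Eb, Fm.
A major shares 0: none.
D minor (natural minor) shares 0: none.
F major shares 0: none.
The most common triads (4) are shared with Eb major.

Eb major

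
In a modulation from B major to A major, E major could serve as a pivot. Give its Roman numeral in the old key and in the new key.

The scale of B major is B C♯ D♯ E F♯ G♯ A♯; E is degree 4, and the triad built there (E-G♯-B) is major, so it is IV.
The scale of A major is A B C♯ D E F♯ G♯; E is degree 5, and the triad built there (E-G♯-B) is major, so it is V.

IV in B major; V in A major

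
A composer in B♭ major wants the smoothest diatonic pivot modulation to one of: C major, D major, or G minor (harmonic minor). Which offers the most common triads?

G minor

Triads of B♭ major: B♭ major (I), C minor (ii), D minor (iii), E♭ major (IV), F major (V), G minor (vi), A diminished (vii°).
C major shares 2: Dm, F.
D major shares 0: none.
G minor (harmonic minor) shares 4: Cm, E♭, Gm, Adim.
The most common triads (4) are shared with G minor.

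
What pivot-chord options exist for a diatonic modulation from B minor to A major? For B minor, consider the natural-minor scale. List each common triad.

Bm, D, F#m, A

Triads in B minor (natural minor): Bm (i), C#dim (ii°), D (III), Em (iv), F#m (v), G (VI), A (VII).
Triads in A major: A (I), Bm (ii), C#m (iii), D (IV), E (V), F#m (vi), G#dim (vii°).
Shared triads with their functions: Bm (i in B minor, ii in A major); D (III in B minor, IV in A major); F#m (v in B minor, vi in A major); A (VII in B minor, I in A major).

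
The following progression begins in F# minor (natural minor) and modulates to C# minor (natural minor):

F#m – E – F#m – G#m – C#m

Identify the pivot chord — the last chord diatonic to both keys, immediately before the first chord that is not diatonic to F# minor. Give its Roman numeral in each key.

Chords diatonic to F# minor: F#m, G#dim, A, Bm, C#m, D, E.
Reading the progression, the first chord not in that set is G#m, so the modulation leaves F# minor there.
The chord immediately before G#m is F#m, which is diatonic to both keys: i in F# minor and iv in C# minor.

F#m — i in F# minor, iv in C# minor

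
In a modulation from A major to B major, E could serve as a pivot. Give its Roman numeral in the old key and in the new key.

The scale of A major is A B C# D E F# G#; E is degree 5, and the triad built there (E-G#-B) is major, so it is V.
The scale of B major is B C# D# E F# G# A#; E is degree 4, and the triad built there (E-G#-B) is major, so it is IV.

V in A major; IV in B major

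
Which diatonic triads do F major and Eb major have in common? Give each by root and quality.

Triads in F major: F (I), Gm (ii), Am (iii), Bb (IV), C (V), Dm (vi), Edim (vii°).
Triads in Eb major: Eb (I), Fm (ii), Gm (iii), Ab (IV), Bb (V), Cm (vi), Ddim (vii°).
Shared triads with their functions: Gm (ii in F major, iii in Eb major); Bb (IV in F major, V in Eb major).

Gm, Bb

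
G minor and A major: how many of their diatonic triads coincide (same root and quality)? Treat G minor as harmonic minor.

1

Diatonic triads of G minor (harmonic minor): Gm (i), Adim (ii°), Bbaug (III+), Cm (iv), D (V), Eb (VI), F#dim (vii°).
Diatonic triads of A major: A (I), Bm (ii), C#m (iii), D (IV), E (V), F#m (vi), G#dim (vii°).
Matching root and quality in both lists: D.
That gives 1 common triad.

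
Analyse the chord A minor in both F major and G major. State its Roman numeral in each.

The scale of F major is F G A Bb C D E; A is degree 3, and the triad built there (A-C-E) is minor, so it is iii.
The scale of G major is G A B C D E F#; A is degree 2, and the triad built there (A-C-E) is minor, so it is ii.

iii in F major; ii in G major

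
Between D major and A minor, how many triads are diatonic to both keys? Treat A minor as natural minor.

Diatonic triads of D major: D (I), Em (ii), F#m (iii), G (IV), A (V), Bm (vi), C#dim (vii°).
Diatonic triads of A minor (natural minor): Am (i), Bdim (ii°), C (III), Dm (iv), Em (v), F (VI), G (VII).
Matching root and quality in both lists: Em, G.
That gives 2 common triads.

2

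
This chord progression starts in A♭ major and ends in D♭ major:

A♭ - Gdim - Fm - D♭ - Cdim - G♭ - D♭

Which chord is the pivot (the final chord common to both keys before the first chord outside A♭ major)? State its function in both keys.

Chords diatonic to A♭ major: A♭, B♭m, Cm, D♭, E♭, Fm, Gdim.
Reading the progression, the first chord not in that set is Cdim, so the modulation leaves A♭ major there.
The chord immediately before Cdim is D♭, which is diatonic to both keys: IV in A♭ major and I in D♭ major.

D♭ — IV in A♭ major, I in D♭ major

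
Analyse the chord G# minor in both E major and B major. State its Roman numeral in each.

iii in E major; vi in B major

The scale of E major is E F# G# A B C# D#; G# is degree 3, and the triad built there (G#-B-D#) is minor, so it is iii.
The scale of B major is B C# D# E F# G# A#; G# is degree 6, and the triad built there (G#-B-D#) is minor, so it is vi.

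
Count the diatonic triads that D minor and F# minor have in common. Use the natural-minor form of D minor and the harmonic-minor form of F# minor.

Diatonic triads of D minor (natural minor): D minor (i), E diminished (ii°), F major (III), G minor (iv), A minor (v), Bb major (VI), C major (VII).
Diatonic triads of F# minor (harmonic minor): F# minor (i), G# diminished (ii°), A augmented (III+), B minor (iv), C# major (V), D major (VI), E# diminished (vii°).
No triad has the same root and quality in both keys.

0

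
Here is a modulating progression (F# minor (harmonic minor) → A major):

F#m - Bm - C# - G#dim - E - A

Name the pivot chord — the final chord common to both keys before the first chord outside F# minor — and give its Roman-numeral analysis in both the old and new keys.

Chords diatonic to F# minor: F#m, G#dim, Aaug, Bm, C#, D, E#dim.
Reading the progression, the first chord not in that set is E, so the modulation leaves F# minor there.
The chord immediately before E is G#dim, which is diatonic to both keys: ii° in F# minor and vii° in A major.

G#dim — ii° in F# minor, vii° in A major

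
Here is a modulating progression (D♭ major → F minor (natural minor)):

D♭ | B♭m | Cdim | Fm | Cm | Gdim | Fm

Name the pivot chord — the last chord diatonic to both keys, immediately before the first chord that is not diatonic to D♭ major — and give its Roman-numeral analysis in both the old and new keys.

Chords diatonic to D♭ major: D♭, E♭m, Fm, G♭, A♭, B♭m, Cdim.
Reading the progression, the first chord not in that set is Cm, so the modulation leaves D♭ major there.
The chord immediately before Cm is Fm, which is diatonic to both keys: iii in D♭ major and i in F minor.

Fm — iii in D♭ major, i in F minor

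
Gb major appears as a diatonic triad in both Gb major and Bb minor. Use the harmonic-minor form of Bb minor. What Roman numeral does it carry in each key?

The scale of Gb major is Gb Ab Bb Cb Db Eb F; Gb is degree 1, and the triad built there (Gb-Bb-Db) is major, so it is I.
The scale of Bb minor (harmonic minor) is Bb C Db Eb F Gb A; Gb is degree 6, and the triad built there (Gb-Bb-Db) is major, so it is VI.

I in Gb major; VI in Bb minor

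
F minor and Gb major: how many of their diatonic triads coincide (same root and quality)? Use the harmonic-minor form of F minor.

2

Diatonic triads of F minor (harmonic minor): Fm (i), Gdim (ii°), Abaug (III+), Bbm (iv), C (V), Db (VI), Edim (vii°).
Diatonic triads of Gb major: Gb (I), Abm (ii), Bbm (iii), Cb (IV), Db (V), Ebm (vi), Fdim (vii°).
Matching root and quality in both lists: Bbm, Db.
That gives 2 common triads.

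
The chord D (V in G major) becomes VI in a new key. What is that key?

F♯ minor

The numeral VI denotes a major triad on scale degree 6. With D on degree 6, the tonic of the new key is F♯.
Degree 6 carries a major triad in minor keys, so the destination is F♯ minor.
Check: the diatonic triads of F♯ minor (natural minor) are F♯m (i), G♯dim (ii°), A (III), Bm (iv), C♯m (v), D (VI), E (VII) — D is indeed VI.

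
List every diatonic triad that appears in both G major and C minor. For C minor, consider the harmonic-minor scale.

G

Triads in G major: G (I), Am (ii), Bm (iii), C (IV), D (V), Em (vi), F#dim (vii°).
Triads in C minor (harmonic minor): Cm (i), Ddim (ii°), Ebaug (III+), Fm (iv), G (V), Ab (VI), Bdim (vii°).
Shared triads with their functions: G (I in G major, V in C minor).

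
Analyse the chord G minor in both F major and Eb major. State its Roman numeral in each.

The scale of F major is F G A Bb C D E; G is degree 2, and the triad built there (G-Bb-D) is minor, so it is ii.
The scale of Eb major is Eb F G Ab Bb C D; G is degree 3, and the triad built there (G-Bb-D) is minor, so it is iii.

ii in F major; iii in Eb major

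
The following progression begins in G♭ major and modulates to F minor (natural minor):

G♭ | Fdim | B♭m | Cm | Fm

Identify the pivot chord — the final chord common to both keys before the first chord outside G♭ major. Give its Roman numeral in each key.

B♭m — iii in G♭ major, iv in F minor

Chords diatonic to G♭ major: G♭, A♭m, B♭m, C♭, D♭, E♭m, Fdim.
Reading the progression, the first chord not in that set is Cm, so the modulation leaves G♭ major there.
The chord immediately before Cm is B♭m, which is diatonic to both keys: iii in G♭ major and iv in F minor.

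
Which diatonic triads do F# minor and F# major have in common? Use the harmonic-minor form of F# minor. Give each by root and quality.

C#, E#dim

Triads in F# minor (harmonic minor): F# minor (i), G# diminished (ii°), A augmented (III+), B minor (iv), C# major (V), D major (VI), E# diminished (vii°).
Triads in F# major: F# major (I), G# minor (ii), A# minor (iii), B major (IV), C# major (V), D# minor (vi), E# diminished (vii°).
Shared triads with their functions: C# major (V in F# minor, V in F# major); E# diminished (vii° in F# minor, vii° in F# major).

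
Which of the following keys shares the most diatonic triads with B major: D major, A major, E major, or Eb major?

E major

Triads of B major: B major (I), C# minor (ii), D# minor (iii), E major (IV), F# major (V), G# minor (vi), A# diminished (vii°).
D major shares 0: none.
A major shares 2: C#m, E.
E major shares 4: B, C#m, E, G#m.
Eb major shares 0: none.
The most common triads (4) are shared with E major.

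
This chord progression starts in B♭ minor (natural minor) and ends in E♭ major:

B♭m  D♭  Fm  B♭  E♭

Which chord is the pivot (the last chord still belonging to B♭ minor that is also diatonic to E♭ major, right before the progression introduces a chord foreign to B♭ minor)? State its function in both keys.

Fm — v in B♭ minor, ii in E♭ major

Chords diatonic to B♭ minor: B♭m, Cdim, D♭, E♭m, Fm, G♭, A♭.
Reading the progression, the first chord not in that set is B♭, so the modulation leaves B♭ minor there.
The chord immediately before B♭ is Fm, which is diatonic to both keys: v in B♭ minor and ii in E♭ major.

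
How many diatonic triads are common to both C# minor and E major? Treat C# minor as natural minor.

7

Diatonic triads of C# minor (natural minor): C#m (i), D#dim (ii°), E (III), F#m (iv), G#m (v), A (VI), B (VII).
Diatonic triads of E major: E (I), F#m (ii), G#m (iii), A (IV), B (V), C#m (vi), D#dim (vii°).
Matching root and quality in both lists: C#m, D#dim, E, F#m, G#m, A, B.
That gives 7 common triads.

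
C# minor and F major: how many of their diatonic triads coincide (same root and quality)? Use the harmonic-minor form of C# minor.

0

Diatonic triads of C# minor (harmonic minor): C#m (i), D#dim (ii°), Eaug (III+), F#m (iv), G# (V), A (VI), B#dim (vii°).
Diatonic triads of F major: F (I), Gm (ii), Am (iii), Bb (IV), C (V), Dm (vi), Edim (vii°).
No triad has the same root and quality in both keys.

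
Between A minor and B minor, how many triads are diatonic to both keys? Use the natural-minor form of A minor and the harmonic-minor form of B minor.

Diatonic triads of A minor (natural minor): Am (i), Bdim (ii°), C (III), Dm (iv), Em (v), F (VI), G (VII).
Diatonic triads of B minor (harmonic minor): Bm (i), C#dim (ii°), Daug (III+), Em (iv), F# (V), G (VI), A#dim (vii°).
Matching root and quality in both lists: Em, G.
That gives 2 common triads.

2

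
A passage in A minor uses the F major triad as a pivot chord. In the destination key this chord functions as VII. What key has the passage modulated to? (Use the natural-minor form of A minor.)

The numeral VII denotes a major triad on scale degree 7. With F on degree 7, the tonic of the new key is G.
Degree 7 carries a major triad in natural-minor keys, so the destination is G minor.
Check: the diatonic triads of G minor (natural minor) are Gm (i), Adim (ii°), B♭ (III), Cm (iv), Dm (v), E♭ (VI), F (VII) — F major is indeed VII.

G minor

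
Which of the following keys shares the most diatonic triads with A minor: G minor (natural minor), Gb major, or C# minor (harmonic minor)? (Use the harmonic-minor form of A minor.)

Triads of A minor (harmonic minor): Am (i), Bdim (ii°), Caug (III+), Dm (iv), E (V), F (VI), G#dim (vii°).
G minor (natural minor) shares 2: Dm, F.
Gb major shares 0: none.
C# minor (harmonic minor) shares 0: none.
The most common triads (2) are shared with G minor.

G minor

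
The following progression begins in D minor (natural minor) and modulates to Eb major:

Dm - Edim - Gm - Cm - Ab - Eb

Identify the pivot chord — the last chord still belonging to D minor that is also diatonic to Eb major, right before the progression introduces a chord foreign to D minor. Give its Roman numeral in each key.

Gm — iv in D minor, iii in Eb major

Chords diatonic to D minor: Dm, Edim, F, Gm, Am, Bb, C.
Reading the progression, the first chord not in that set is Cm, so the modulation leaves D minor there.
The chord immediately before Cm is Gm, which is diatonic to both keys: iv in D minor and iii in Eb major.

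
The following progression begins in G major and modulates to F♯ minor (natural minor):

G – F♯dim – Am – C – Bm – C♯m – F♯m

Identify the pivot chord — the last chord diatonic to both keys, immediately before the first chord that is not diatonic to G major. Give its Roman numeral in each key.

Bm — iii in G major, iv in F♯ minor

Chords diatonic to G major: G, Am, Bm, C, D, Em, F♯dim.
Reading the progression, the first chord not in that set is C♯m, so the modulation leaves G major there.
The chord immediately before C♯m is Bm, which is diatonic to both keys: iii in G major and iv in F♯ minor.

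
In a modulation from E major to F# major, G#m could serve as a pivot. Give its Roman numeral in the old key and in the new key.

The scale of E major is E F# G# A B C# D#; G# is degree 3, and the triad built there (G#-B-D#) is minor, so it is iii.
The scale of F# major is F# G# A# B C# D# E#; G# is degree 2, and the triad built there (G#-B-D#) is minor, so it is ii.

iii in E major; ii in F# major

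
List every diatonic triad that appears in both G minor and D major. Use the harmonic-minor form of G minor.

D

Triads in G minor (harmonic minor): Gm (i), Adim (ii°), Bbaug (III+), Cm (iv), D (V), Eb (VI), F#dim (vii°).
Triads in D major: D (I), Em (ii), F#m (iii), G (IV), A (V), Bm (vi), C#dim (vii°).
Shared triads with their functions: D (V in G minor, I in D major).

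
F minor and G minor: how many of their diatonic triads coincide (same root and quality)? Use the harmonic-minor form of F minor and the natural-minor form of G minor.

Diatonic triads of F minor (harmonic minor): Fm (i), Gdim (ii°), Abaug (III+), Bbm (iv), C (V), Db (VI), Edim (vii°).
Diatonic triads of G minor (natural minor): Gm (i), Adim (ii°), Bb (III), Cm (iv), Dm (v), Eb (VI), F (VII).
No triad has the same root and quality in both keys.

0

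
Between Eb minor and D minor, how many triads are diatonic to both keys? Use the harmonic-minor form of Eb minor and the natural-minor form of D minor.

1

Diatonic triads of Eb minor (harmonic minor): Ebm (i), Fdim (ii°), Gbaug (III+), Abm (iv), Bb (V), Cb (VI), Ddim (vii°).
Diatonic triads of D minor (natural minor): Dm (i), Edim (ii°), F (III), Gm (iv), Am (v), Bb (VI), C (VII).
Matching root and quality in both lists: Bb.
That gives 1 common triad.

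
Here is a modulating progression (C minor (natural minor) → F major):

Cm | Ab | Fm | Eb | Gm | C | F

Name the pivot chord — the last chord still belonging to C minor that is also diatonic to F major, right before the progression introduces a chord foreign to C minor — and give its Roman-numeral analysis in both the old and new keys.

Chords diatonic to C minor: Cm, Ddim, Eb, Fm, Gm, Ab, Bb.
Reading the progression, the first chord not in that set is C, so the modulation leaves C minor there.
The chord immediately before C is Gm, which is diatonic to both keys: v in C minor and ii in F major.

Gm — v in C minor, ii in F major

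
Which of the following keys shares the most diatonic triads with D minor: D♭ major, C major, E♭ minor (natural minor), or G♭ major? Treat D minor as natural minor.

Triads of D minor (natural minor): Dm (i), Edim (ii°), F (III), Gm (iv), Am (v), B♭ (VI), C (VII).
D♭ major shares 0: none.
C major shares 4: Dm, F, Am, C.
E♭ minor (natural minor) shares 0: none.
G♭ major shares 0: none.
The most common triads (4) are shared with C major.

C major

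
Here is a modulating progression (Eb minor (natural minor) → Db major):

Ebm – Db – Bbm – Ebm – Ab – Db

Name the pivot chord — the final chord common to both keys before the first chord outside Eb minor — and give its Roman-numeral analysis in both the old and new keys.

Chords diatonic to Eb minor: Ebm, Fdim, Gb, Abm, Bbm, Cb, Db.
Reading the progression, the first chord not in that set is Ab, so the modulation leaves Eb minor there.
The chord immediately before Ab is Ebm, which is diatonic to both keys: i in Eb minor and ii in Db major.

Ebm — i in Eb minor, ii in Db major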